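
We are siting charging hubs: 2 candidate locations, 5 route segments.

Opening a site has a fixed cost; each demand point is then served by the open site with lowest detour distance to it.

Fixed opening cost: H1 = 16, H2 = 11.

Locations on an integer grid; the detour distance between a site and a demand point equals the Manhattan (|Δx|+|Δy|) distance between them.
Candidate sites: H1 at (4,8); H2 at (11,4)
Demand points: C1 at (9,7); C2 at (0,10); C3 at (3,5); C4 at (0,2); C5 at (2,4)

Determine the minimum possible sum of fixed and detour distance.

Open {H1}: assign each demand point to its cheapest open site.
  C1→H1 6, C2→H1 6, C3→H1 4, C4→H1 10, C5→H1 6
  detour distance 32, fixed 16 → total 48.
Compare {H1, H2}: detour distance 31 + fixed 27 = 58.
Compare {H2}: detour distance 53 + fixed 11 = 64.

48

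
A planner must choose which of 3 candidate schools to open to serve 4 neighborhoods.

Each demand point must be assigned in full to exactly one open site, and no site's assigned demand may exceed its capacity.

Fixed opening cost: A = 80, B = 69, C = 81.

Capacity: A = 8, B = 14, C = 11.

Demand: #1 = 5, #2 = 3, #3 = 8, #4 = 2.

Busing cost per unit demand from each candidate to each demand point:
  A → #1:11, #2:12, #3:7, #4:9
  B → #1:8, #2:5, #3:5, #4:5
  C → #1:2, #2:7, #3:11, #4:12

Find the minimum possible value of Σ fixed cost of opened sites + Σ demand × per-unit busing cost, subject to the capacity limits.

Open {B, C}; cheapest assignment that respects the capacities:
  B (cap 14, load 13): #2, #3, #4 — cost 3×5 + 8×5 + 2×5 = 65
  C (cap 11, load 5): #1 — cost 5×2 = 10
  Shipping 75, fixed 150 → total 225.
  Any other capacity-feasible assignment to {B, C} ships for at least 75.
Compare {A, B}: its best feasible assignment gives total 269.
Compare {A, C}: its best feasible assignment gives total 272.
Every other set of open sites that can feasibly serve all demand totals ≥ 269 even under its best assignment. Minimum: 225.

225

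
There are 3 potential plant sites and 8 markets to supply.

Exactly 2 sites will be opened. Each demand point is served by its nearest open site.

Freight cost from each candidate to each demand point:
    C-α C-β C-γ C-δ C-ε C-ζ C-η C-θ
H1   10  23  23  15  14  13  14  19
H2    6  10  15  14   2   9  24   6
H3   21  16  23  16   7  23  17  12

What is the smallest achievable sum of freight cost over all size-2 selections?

76

Open {H1, H2}.
  C-α→H2 6, C-β→H2 10, C-γ→H2 15, C-δ→H2 14, C-ε→H2 2, C-ζ→H2 9, C-η→H1 14, C-θ→H2 6  ⇒ total 76.
Compare {H2, H3}: total 79.
Compare {H1, H3}: total 110.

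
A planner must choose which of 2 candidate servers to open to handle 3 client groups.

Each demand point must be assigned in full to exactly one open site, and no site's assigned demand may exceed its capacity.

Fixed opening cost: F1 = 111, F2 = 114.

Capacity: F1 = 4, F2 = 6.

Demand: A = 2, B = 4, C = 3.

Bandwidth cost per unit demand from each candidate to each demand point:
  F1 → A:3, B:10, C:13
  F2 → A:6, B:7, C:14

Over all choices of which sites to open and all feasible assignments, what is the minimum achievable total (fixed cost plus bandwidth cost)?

304

Open {F1, F2}; cheapest assignment that respects the capacities:
  F1 (cap 4, load 3): C — cost 3×13 = 39
  F2 (cap 6, load 6): A, B — cost 2×6 + 4×7 = 40
  Shipping 79, fixed 225 → total 304.
  Any other capacity-feasible assignment to {F1, F2} ships for at least 79.
Total demand is 9 and no other set of sites has combined capacity ≥ 9, so {F1, F2} is the only feasible choice of open sites. Minimum: 304.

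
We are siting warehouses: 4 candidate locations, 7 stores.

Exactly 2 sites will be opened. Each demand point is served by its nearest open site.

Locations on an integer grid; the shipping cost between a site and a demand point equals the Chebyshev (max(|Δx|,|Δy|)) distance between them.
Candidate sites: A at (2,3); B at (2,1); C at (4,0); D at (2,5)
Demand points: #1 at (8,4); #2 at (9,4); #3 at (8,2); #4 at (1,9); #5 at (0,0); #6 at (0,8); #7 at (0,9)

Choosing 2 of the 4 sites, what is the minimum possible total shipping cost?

28

Open {C, D}.
  #1→C 4, #2→C 5, #3→C 4, #4→D 4, #5→C 4, #6→D 3, #7→D 4  ⇒ total 28.
Compare {B, D}: total 32.
Compare {A, C}: total 33.
No size-2 selection does better; minimum is 28.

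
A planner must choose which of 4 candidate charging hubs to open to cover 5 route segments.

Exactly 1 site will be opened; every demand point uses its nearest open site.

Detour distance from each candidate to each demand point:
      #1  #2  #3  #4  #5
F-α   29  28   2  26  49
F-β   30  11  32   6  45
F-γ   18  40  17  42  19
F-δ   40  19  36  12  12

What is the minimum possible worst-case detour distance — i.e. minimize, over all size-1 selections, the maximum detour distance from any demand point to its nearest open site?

40

Open {F-δ}.
  Farthest demand point is #1 at detour distance 40 (to F-δ); all others are ≤ 40.
With {F-γ} the worst case is 42.
With {F-β} the worst case is 45.
No size-1 selection achieves below 40.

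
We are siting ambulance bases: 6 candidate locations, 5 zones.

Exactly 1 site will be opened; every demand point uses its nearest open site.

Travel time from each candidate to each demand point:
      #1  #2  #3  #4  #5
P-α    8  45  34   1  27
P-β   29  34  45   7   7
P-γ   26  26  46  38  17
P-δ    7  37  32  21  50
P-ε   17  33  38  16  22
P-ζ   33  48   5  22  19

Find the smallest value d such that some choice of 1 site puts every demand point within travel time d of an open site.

Open {P-ε}.
  Farthest demand point is #3 at travel time 38 (to P-ε); all others are ≤ 38.
With {P-α} the worst case is 45.
With {P-β} the worst case is 45.
No size-1 selection achieves below 38.

38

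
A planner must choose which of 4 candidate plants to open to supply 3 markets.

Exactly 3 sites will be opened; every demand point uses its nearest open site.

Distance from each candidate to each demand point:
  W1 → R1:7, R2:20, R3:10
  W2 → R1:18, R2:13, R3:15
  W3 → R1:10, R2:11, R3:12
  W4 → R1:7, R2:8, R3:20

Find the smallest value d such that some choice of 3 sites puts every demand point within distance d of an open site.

10

Open {W1, W2, W4}.
  Farthest demand point is R3 at distance 10 (to W1); all others are ≤ 10.
With {W1, W3, W4} the worst case is 10.
With {W1, W2, W3} the worst case is 11.
No size-3 selection achieves below 10.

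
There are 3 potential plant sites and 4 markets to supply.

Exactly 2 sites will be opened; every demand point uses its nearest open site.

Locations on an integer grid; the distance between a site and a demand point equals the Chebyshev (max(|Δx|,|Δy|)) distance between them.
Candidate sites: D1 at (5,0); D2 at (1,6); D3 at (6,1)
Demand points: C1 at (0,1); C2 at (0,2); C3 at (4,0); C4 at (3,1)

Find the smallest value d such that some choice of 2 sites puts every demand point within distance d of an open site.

Open {D1, D2}.
  Farthest demand point is C1 at distance 5 (to D1); all others are ≤ 5.
With {D1, D3} the worst case is 5.
With {D2, D3} the worst case is 5.
No size-2 selection achieves below 5.

5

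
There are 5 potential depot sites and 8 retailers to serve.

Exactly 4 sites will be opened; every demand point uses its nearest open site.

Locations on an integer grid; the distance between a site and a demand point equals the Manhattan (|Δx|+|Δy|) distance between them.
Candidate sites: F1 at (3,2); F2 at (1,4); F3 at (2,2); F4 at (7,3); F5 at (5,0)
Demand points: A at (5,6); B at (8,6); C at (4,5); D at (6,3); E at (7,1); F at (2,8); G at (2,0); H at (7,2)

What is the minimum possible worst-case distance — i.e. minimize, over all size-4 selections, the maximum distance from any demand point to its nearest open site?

5

Open {F1, F2, F3, F4}.
  Farthest demand point is A at distance 5 (to F4); all others are ≤ 5.
With {F1, F2, F4, F5} the worst case is 5.
With {F2, F3, F4, F5} the worst case is 5.
No size-4 selection achieves below 5.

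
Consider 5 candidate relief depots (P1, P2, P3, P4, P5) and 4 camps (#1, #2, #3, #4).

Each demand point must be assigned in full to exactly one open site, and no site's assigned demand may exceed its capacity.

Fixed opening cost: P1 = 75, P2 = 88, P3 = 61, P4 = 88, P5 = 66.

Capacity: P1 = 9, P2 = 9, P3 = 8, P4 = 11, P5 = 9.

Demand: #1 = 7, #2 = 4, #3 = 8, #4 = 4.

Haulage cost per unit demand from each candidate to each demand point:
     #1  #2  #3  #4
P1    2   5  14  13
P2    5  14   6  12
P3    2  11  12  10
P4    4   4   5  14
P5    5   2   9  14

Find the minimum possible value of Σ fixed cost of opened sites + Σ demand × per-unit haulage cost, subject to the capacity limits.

Open {P3, P4, P5}; cheapest assignment that respects the capacities:
  P3 (cap 8, load 7): #1 — cost 7×2 = 14
  P4 (cap 11, load 8): #3 — cost 8×5 = 40
  P5 (cap 9, load 8): #2, #4 — cost 4×2 + 4×14 = 64
  Shipping 118, fixed 215 → total 333.
  Any other capacity-feasible assignment to {P3, P4, P5} ships for at least 118.
Compare {P2, P3, P5}: its best feasible assignment gives total 341.
Compare {P1, P4, P5}: its best feasible assignment gives total 347.
Every other set of open sites that can feasibly serve all demand totals ≥ 341 even under its best assignment. Minimum: 333.

333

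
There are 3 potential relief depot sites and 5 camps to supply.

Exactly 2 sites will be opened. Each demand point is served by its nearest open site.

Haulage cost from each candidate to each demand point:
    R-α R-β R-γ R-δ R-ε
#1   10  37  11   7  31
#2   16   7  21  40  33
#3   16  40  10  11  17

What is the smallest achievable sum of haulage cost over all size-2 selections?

Open {#2, #3}.
  R-α→#2 16, R-β→#2 7, R-γ→#3 10, R-δ→#3 11, R-ε→#3 17  ⇒ total 61.
Compare {#1, #2}: total 66.
Compare {#1, #3}: total 81.

61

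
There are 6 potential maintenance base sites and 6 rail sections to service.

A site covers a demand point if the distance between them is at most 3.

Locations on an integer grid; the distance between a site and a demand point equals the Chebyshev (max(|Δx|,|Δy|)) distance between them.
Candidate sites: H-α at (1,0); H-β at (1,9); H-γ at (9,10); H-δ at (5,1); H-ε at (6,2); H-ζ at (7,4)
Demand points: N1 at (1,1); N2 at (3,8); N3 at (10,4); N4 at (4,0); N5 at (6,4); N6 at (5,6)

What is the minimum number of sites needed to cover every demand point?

Coverage sets (demand points within 3 of each site):
  H-α: {N1, N4}
  H-β: {N2}
  H-γ: {}
  H-δ: {N4, N5}
  H-ε: {N4, N5}
  H-ζ: {N3, N5, N6}
No 2 sites suffice: every size-2 union leaves at least one demand point uncovered.
But {H-α, H-β, H-ζ} covers everything, so the minimum is 3.

3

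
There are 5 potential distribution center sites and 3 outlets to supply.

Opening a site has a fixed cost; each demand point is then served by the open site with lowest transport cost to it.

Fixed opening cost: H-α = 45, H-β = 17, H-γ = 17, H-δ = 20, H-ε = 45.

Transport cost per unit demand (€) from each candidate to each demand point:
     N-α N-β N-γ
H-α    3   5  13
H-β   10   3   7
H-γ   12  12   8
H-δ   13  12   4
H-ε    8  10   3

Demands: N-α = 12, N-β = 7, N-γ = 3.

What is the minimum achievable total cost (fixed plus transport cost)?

140

Open {H-α, H-β}: assign each demand point to its cheapest open site.
  N-α→H-α 12×3=36, N-β→H-β 7×3=21, N-γ→H-β 3×7=21
  transport cost 78, fixed 62 → total 140.
Compare {H-α, H-δ}: transport cost 83 + fixed 65 = 148.
Compare {H-α, H-β, H-δ}: transport cost 69 + fixed 82 = 151.
Compare {H-α}: transport cost 110 + fixed 45 = 155.
All other subsets cost ≥ 148. Minimum total cost: 140.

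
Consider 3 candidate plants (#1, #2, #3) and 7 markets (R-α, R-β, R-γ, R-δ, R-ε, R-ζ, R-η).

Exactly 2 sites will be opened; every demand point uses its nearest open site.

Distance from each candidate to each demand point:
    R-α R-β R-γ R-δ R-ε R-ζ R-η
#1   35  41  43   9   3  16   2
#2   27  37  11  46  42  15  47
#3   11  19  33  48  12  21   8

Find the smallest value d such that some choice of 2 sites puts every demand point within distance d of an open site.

Open {#1, #3}.
  Farthest demand point is R-γ at distance 33 (to #3); all others are ≤ 33.
With {#1, #2} the worst case is 37.
With {#2, #3} the worst case is 46.
No size-2 selection achieves below 33.

33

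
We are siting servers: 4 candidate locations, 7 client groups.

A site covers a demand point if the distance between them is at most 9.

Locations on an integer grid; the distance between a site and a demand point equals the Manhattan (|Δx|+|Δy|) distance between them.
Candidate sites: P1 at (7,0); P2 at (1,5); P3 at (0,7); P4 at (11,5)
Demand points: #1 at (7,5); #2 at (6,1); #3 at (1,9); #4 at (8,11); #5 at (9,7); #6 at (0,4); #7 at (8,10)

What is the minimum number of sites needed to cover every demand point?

Coverage sets (demand points within 9 of each site):
  P1: {#1, #2, #5}
  P2: {#1, #2, #3, #6}
  P3: {#1, #3, #5, #6}
  P4: {#1, #2, #4, #5, #7}
No single site covers all 7 demand points.
But {P2, P4} covers everything, so the minimum is 2.

2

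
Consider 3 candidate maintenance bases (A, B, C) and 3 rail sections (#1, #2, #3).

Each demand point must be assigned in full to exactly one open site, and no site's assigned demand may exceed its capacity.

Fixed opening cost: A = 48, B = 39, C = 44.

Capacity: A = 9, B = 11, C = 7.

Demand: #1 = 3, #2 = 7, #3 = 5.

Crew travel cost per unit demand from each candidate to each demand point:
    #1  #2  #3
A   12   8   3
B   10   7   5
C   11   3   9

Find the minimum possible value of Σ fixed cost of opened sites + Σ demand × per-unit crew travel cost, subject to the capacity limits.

159

Open {B, C}; cheapest assignment that respects the capacities:
  B (cap 11, load 8): #1, #3 — cost 3×10 + 5×5 = 55
  C (cap 7, load 7): #2 — cost 7×3 = 21
  Shipping 76, fixed 83 → total 159.
  Any other capacity-feasible assignment to {B, C} ships for at least 76.
Compare {A, C}: its best feasible assignment gives total 164.
Compare {A, B}: its best feasible assignment gives total 181.
Every other set of open sites that can feasibly serve all demand totals ≥ 164 even under its best assignment. Minimum: 159.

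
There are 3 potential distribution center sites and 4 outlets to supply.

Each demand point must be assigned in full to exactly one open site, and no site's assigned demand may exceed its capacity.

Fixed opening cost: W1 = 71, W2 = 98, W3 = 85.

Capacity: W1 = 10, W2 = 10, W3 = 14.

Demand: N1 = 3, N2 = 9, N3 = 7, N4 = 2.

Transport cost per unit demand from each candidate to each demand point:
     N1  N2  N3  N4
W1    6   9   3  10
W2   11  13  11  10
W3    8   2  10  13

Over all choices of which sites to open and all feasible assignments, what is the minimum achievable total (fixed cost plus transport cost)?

239

Open {W1, W3}; cheapest assignment that respects the capacities:
  W1 (cap 10, load 10): N1, N3 — cost 3×6 + 7×3 = 39
  W3 (cap 14, load 11): N2, N4 — cost 9×2 + 2×13 = 44
  Shipping 83, fixed 156 → total 239.
  Any other capacity-feasible assignment to {W1, W3} ships for at least 83.
Compare {W2, W3}: its best feasible assignment gives total 322.
Compare {W1, W2, W3}: its best feasible assignment gives total 331.
Every other set of open sites that can feasibly serve all demand totals ≥ 322 even under its best assignment. Minimum: 239.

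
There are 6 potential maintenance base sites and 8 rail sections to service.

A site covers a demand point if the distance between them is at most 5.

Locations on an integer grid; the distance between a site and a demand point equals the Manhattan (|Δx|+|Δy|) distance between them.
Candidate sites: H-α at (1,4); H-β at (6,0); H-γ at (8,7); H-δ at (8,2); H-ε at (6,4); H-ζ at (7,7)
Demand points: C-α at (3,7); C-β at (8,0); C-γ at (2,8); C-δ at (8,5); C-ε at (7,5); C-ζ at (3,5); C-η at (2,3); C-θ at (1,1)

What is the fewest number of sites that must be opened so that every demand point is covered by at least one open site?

2

Coverage sets (demand points within 5 of each site):
  H-α: {C-α, C-γ, C-ζ, C-η, C-θ}
  H-β: {C-β}
  H-γ: {C-α, C-δ, C-ε}
  H-δ: {C-β, C-δ, C-ε}
  H-ε: {C-δ, C-ε, C-ζ, C-η}
  H-ζ: {C-α, C-δ, C-ε}
No single site covers all 8 demand points.
But {H-α, H-δ} covers everything, so the minimum is 2.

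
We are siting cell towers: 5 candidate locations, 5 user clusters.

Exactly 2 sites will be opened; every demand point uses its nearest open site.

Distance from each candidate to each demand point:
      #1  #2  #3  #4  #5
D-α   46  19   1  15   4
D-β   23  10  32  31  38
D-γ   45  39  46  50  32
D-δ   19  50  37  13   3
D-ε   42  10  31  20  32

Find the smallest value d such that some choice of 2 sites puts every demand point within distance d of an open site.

Open {D-α, D-δ}.
  Farthest demand point is #1 at distance 19 (to D-δ); all others are ≤ 19.
With {D-α, D-β} the worst case is 23.
With {D-δ, D-ε} the worst case is 31.
No size-2 selection achieves below 19.

19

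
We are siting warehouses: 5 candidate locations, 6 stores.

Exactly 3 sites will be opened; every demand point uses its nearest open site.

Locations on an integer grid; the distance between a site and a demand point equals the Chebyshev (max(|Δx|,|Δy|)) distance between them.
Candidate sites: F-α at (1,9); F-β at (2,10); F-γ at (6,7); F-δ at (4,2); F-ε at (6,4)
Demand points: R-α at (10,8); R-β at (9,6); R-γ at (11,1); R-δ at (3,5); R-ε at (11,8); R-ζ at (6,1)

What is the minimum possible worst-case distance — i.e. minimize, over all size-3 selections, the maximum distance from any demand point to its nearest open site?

Open {F-α, F-β, F-ε}.
  Farthest demand point is R-γ at distance 5 (to F-ε); all others are ≤ 5.
With {F-α, F-γ, F-ε} the worst case is 5.
With {F-α, F-δ, F-ε} the worst case is 5.
No size-3 selection achieves below 5.

5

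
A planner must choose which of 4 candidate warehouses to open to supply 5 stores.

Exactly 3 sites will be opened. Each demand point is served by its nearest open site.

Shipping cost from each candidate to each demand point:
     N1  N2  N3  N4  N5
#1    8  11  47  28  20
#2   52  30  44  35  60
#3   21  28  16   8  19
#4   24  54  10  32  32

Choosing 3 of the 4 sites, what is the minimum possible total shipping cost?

Open {#1, #3, #4}.
  N1→#1 8, N2→#1 11, N3→#4 10, N4→#3 8, N5→#3 19  ⇒ total 56.
Compare {#1, #2, #3}: total 62.
Compare {#1, #2, #4}: total 77.
No size-3 selection does better; minimum is 56.

56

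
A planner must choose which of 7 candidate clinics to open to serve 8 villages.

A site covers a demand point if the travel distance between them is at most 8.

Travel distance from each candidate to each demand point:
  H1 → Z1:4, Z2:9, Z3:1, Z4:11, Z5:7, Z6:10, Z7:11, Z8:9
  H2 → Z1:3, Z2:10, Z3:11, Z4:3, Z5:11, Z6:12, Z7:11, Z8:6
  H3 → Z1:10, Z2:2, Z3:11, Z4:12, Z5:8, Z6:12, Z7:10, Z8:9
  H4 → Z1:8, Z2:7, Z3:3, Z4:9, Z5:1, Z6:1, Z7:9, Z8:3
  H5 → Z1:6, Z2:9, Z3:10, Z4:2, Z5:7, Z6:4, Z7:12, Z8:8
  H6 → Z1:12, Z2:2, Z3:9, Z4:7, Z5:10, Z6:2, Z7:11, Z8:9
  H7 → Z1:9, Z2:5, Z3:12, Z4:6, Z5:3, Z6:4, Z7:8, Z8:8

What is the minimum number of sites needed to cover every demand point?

2

Coverage sets (demand points within 8 of each site):
  H1: {Z1, Z3, Z5}
  H2: {Z1, Z4, Z8}
  H3: {Z2, Z5}
  H4: {Z1, Z2, Z3, Z5, Z6, Z8}
  H5: {Z1, Z4, Z5, Z6, Z8}
  H6: {Z2, Z4, Z6}
  H7: {Z2, Z4, Z5, Z6, Z7, Z8}
No single site covers all 8 demand points.
But {H1, H7} covers everything, so the minimum is 2.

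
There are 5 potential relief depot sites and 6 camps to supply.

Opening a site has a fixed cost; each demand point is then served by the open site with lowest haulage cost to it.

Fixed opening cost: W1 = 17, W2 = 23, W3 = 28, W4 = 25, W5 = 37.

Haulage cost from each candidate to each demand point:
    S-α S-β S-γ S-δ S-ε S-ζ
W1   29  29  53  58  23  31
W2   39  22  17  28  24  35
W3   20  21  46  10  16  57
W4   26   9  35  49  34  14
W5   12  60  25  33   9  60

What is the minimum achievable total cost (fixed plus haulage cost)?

157

Open {W3, W4}: assign each demand point to its cheapest open site.
  S-α→W3 20, S-β→W4 9, S-γ→W4 35, S-δ→W3 10, S-ε→W3 16, S-ζ→W4 14
  haulage cost 104, fixed 53 → total 157.
Compare {W2, W3, W4}: haulage cost 86 + fixed 76 = 162.
Compare {W4, W5}: haulage cost 102 + fixed 62 = 164.
Compare {W2, W4}: haulage cost 118 + fixed 48 = 166.
All other subsets cost ≥ 162. Minimum total cost: 157.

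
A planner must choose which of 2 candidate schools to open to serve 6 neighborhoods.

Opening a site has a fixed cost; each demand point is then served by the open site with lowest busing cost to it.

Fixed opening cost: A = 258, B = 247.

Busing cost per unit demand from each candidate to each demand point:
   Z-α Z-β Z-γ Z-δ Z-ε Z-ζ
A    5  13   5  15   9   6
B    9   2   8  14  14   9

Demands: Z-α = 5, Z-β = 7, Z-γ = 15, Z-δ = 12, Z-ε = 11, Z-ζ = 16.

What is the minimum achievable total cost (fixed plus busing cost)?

824

Open {A}: assign each demand point to its cheapest open site.
  Z-α→A 5×5=25, Z-β→A 7×13=91, Z-γ→A 15×5=75, Z-δ→A 12×15=180, Z-ε→A 11×9=99, Z-ζ→A 16×6=96
  busing cost 566, fixed 258 → total 824.
Compare {B}: busing cost 645 + fixed 247 = 892.
Compare {A, B}: busing cost 477 + fixed 505 = 982.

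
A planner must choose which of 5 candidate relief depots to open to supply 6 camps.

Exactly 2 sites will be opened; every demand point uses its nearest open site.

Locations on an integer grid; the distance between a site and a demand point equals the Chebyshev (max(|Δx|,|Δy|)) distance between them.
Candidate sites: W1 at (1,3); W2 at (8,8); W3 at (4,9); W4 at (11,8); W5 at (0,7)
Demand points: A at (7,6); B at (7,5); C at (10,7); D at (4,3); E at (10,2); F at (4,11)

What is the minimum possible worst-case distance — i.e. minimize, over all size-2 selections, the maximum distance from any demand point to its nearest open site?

6

Open {W1, W2}.
  Farthest demand point is E at distance 6 (to W2); all others are ≤ 6.
With {W2, W3} the worst case is 6.
With {W2, W4} the worst case is 6.
No size-2 selection achieves below 6.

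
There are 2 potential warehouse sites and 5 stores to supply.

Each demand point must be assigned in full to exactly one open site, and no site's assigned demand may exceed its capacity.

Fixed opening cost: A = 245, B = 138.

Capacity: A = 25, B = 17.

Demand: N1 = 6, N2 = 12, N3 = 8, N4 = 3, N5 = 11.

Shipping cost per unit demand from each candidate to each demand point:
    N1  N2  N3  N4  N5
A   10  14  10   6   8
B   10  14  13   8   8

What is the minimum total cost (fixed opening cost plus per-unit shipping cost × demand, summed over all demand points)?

797

Open {A, B}; cheapest assignment that respects the capacities:
  A (cap 25, load 23): N2, N3, N4 — cost 12×14 + 8×10 + 3×6 = 266
  B (cap 17, load 17): N1, N5 — cost 6×10 + 11×8 = 148
  Shipping 414, fixed 383 → total 797.
  Any other capacity-feasible assignment to {A, B} ships for at least 414.
Total demand is 40 and no other set of sites has combined capacity ≥ 40, so {A, B} is the only feasible choice of open sites. Minimum: 797.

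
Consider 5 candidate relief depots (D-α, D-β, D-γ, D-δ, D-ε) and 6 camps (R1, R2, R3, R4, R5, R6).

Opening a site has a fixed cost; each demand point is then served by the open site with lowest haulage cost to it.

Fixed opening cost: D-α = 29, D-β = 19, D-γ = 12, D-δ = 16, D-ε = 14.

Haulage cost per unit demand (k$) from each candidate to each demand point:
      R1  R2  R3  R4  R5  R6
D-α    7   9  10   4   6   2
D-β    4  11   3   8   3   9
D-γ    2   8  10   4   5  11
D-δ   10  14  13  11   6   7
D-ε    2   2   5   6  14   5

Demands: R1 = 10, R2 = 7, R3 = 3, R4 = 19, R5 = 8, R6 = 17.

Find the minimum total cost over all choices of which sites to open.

239

Open {D-α, D-β, D-ε}: assign each demand point to its cheapest open site.
  R1→D-ε 10×2=20, R2→D-ε 7×2=14, R3→D-β 3×3=9, R4→D-α 19×4=76, R5→D-β 8×3=24, R6→D-α 17×2=34
  haulage cost 177, fixed 62 → total 239.
Compare {D-α, D-ε}: haulage cost 207 + fixed 43 = 250.
Compare {D-α, D-β, D-γ, D-ε}: haulage cost 177 + fixed 74 = 251.
Compare {D-α, D-γ, D-ε}: haulage cost 199 + fixed 55 = 254.
All other subsets cost ≥ 250. Minimum total cost: 239.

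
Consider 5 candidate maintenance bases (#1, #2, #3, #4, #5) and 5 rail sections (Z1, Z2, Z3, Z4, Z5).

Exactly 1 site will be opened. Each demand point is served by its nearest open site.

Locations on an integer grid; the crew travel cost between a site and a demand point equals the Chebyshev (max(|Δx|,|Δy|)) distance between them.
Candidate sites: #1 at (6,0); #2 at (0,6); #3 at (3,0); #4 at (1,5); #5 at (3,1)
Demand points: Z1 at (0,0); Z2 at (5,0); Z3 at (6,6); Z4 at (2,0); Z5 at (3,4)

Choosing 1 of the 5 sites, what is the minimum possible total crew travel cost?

Open {#5}.
  Z1→#5 3, Z2→#5 2, Z3→#5 5, Z4→#5 1, Z5→#5 3  ⇒ total 14.
Compare {#3}: total 16.
Compare {#1}: total 21.
No size-1 selection does better; minimum is 14.

14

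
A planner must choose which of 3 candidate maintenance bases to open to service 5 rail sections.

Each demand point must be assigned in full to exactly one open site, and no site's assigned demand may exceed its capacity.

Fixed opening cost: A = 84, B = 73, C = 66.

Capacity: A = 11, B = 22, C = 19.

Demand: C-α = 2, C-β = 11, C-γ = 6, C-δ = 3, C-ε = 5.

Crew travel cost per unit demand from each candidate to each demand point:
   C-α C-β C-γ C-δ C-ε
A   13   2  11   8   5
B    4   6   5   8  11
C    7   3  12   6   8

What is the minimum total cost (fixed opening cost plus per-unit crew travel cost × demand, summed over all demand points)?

268

Open {B, C}; cheapest assignment that respects the capacities:
  B (cap 22, load 8): C-α, C-γ — cost 2×4 + 6×5 = 38
  C (cap 19, load 19): C-β, C-δ, C-ε — cost 11×3 + 3×6 + 5×8 = 91
  Shipping 129, fixed 139 → total 268.
  Any other capacity-feasible assignment to {B, C} ships for at least 129.
Compare {A, B}: its best feasible assignment gives total 296.
Compare {A, C}: its best feasible assignment gives total 306.
Every other set of open sites that can feasibly serve all demand totals ≥ 296 even under its best assignment. Minimum: 268.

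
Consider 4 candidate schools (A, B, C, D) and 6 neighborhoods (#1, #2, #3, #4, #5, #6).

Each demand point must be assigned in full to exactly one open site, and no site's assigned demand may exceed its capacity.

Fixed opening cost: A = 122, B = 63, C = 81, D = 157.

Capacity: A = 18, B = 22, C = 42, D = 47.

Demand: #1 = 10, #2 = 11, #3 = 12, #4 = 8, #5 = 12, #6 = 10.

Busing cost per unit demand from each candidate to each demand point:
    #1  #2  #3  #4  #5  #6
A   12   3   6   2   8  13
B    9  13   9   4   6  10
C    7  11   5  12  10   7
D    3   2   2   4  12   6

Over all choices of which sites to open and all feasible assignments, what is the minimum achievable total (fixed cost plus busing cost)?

460

Open {B, D}; cheapest assignment that respects the capacities:
  B (cap 22, load 20): #4, #5 — cost 8×4 + 12×6 = 104
  D (cap 47, load 43): #1, #2, #3, #6 — cost 10×3 + 11×2 + 12×2 + 10×6 = 136
  Shipping 240, fixed 220 → total 460.
  Any other capacity-feasible assignment to {B, D} ships for at least 240.
Compare {C, D}: its best feasible assignment gives total 536.
Compare {B, C, D}: its best feasible assignment gives total 541.
Every other set of open sites that can feasibly serve all demand totals ≥ 536 even under its best assignment. Minimum: 460.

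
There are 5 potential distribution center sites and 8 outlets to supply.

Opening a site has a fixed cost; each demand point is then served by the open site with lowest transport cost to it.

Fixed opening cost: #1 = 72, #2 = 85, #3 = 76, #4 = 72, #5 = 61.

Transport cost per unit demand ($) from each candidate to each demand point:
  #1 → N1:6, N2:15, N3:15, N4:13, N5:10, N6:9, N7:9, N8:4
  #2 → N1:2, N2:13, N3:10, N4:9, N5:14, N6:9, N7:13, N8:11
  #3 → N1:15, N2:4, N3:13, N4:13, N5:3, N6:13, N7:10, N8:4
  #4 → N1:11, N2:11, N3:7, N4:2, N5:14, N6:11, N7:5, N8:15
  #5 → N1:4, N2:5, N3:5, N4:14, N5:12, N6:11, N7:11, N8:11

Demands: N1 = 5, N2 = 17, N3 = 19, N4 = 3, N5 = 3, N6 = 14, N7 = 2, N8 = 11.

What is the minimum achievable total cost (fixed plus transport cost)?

Open {#3, #5}: assign each demand point to its cheapest open site.
  N1→#5 5×4=20, N2→#3 17×4=68, N3→#5 19×5=95, N4→#3 3×13=39, N5→#3 3×3=9, N6→#5 14×11=154, N7→#3 2×10=20, N8→#3 11×4=44
  transport cost 449, fixed 137 → total 586.
Compare {#1, #5}: transport cost 457 + fixed 133 = 590.
Compare {#3, #4, #5}: transport cost 406 + fixed 209 = 615.
Compare {#1, #4, #5}: transport cost 416 + fixed 205 = 621.
All other subsets cost ≥ 590. Minimum total cost: 586.

586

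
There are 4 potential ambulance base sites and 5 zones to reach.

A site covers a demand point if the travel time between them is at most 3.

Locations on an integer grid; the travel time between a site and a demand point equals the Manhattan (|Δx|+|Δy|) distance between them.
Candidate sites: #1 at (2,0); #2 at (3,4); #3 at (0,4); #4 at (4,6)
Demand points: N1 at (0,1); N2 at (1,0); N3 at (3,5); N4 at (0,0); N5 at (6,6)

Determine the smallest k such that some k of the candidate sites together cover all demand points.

Coverage sets (demand points within 3 of each site):
  #1: {N1, N2, N4}
  #2: {N3}
  #3: {N1}
  #4: {N3, N5}
No single site covers all 5 demand points.
But {#1, #4} covers everything, so the minimum is 2.

2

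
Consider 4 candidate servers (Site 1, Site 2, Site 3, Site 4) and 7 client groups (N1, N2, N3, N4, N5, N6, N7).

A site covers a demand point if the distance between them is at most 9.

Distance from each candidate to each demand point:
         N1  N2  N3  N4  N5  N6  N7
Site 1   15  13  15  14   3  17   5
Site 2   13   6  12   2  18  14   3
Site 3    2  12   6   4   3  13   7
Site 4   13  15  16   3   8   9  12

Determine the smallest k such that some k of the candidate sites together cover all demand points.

Coverage sets (demand points within 9 of each site):
  Site 1: {N5, N7}
  Site 2: {N2, N4, N7}
  Site 3: {N1, N3, N4, N5, N7}
  Site 4: {N4, N5, N6}
No 2 sites suffice: every size-2 union leaves at least one demand point uncovered.
But {Site 2, Site 3, Site 4} covers everything, so the minimum is 3.

3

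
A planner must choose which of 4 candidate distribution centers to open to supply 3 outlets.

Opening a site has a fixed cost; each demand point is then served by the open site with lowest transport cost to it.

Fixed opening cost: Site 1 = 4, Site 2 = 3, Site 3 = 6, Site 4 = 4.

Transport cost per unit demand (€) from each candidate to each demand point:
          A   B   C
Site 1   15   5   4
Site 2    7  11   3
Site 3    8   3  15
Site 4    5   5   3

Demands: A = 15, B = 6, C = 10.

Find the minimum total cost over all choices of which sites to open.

133

Open {Site 3, Site 4}: assign each demand point to its cheapest open site.
  A→Site 4 15×5=75, B→Site 3 6×3=18, C→Site 4 10×3=30
  transport cost 123, fixed 10 → total 133.
Compare {Site 2, Site 3, Site 4}: transport cost 123 + fixed 13 = 136.
Compare {Site 1, Site 3, Site 4}: transport cost 123 + fixed 14 = 137.
Compare {Site 4}: transport cost 135 + fixed 4 = 139.
All other subsets cost ≥ 136. Minimum total cost: 133.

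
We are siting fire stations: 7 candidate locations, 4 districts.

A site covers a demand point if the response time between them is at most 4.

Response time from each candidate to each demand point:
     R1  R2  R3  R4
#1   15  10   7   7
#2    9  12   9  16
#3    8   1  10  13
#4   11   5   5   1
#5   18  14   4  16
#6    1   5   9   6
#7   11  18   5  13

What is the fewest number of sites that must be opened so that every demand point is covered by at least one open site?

4

Coverage sets (demand points within 4 of each site):
  #1: {}
  #2: {}
  #3: {R2}
  #4: {R4}
  #5: {R3}
  #6: {R1}
  #7: {}
No 3 sites suffice: every size-3 union leaves at least one demand point uncovered.
But {#3, #4, #5, #6} covers everything, so the minimum is 4.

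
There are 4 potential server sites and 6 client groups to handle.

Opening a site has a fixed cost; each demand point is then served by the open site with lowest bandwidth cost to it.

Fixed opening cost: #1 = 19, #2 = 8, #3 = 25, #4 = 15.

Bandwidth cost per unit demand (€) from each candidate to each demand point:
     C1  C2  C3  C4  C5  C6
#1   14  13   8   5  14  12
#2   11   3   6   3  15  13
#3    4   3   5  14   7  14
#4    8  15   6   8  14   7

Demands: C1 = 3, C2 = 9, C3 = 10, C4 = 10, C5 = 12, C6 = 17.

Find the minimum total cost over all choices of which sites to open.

370

Open {#2, #3, #4}: assign each demand point to its cheapest open site.
  C1→#3 3×4=12, C2→#2 9×3=27, C3→#3 10×5=50, C4→#2 10×3=30, C5→#3 12×7=84, C6→#4 17×7=119
  bandwidth cost 322, fixed 48 → total 370.
Compare {#1, #2, #3, #4}: bandwidth cost 322 + fixed 67 = 389.
Compare {#1, #3, #4}: bandwidth cost 342 + fixed 59 = 401.
Compare {#3, #4}: bandwidth cost 372 + fixed 40 = 412.
All other subsets cost ≥ 389. Minimum total cost: 370.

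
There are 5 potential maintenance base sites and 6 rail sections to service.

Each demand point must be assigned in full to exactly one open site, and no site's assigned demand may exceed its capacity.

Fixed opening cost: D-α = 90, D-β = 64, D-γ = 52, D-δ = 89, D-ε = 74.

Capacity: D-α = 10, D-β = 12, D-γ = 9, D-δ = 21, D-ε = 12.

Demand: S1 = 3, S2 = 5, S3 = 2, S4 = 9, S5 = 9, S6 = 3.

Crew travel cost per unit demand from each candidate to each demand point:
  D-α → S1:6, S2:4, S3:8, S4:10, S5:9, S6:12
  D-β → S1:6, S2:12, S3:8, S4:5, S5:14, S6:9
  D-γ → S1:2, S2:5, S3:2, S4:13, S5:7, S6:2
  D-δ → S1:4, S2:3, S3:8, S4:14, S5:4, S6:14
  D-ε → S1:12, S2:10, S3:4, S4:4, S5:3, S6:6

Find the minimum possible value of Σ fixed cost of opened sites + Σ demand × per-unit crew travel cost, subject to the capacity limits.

296

Open {D-δ, D-ε}; cheapest assignment that respects the capacities:
  D-δ (cap 21, load 19): S1, S2, S3, S5 — cost 3×4 + 5×3 + 2×8 + 9×4 = 79
  D-ε (cap 12, load 12): S4, S6 — cost 9×4 + 3×6 = 54
  Shipping 133, fixed 163 → total 296.
  Any other capacity-feasible assignment to {D-δ, D-ε} ships for at least 133.
Compare {D-β, D-δ}: its best feasible assignment gives total 304.
Compare {D-β, D-γ, D-δ}: its best feasible assignment gives total 317.
Every other set of open sites that can feasibly serve all demand totals ≥ 304 even under its best assignment. Minimum: 296.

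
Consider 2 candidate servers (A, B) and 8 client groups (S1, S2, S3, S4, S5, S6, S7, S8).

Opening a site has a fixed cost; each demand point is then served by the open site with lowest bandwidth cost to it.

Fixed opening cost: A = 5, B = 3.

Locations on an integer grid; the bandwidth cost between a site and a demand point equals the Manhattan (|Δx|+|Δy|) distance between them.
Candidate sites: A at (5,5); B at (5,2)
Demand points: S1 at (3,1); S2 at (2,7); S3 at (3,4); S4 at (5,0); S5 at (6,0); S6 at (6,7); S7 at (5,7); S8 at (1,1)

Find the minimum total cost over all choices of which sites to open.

Open {A, B}: assign each demand point to its cheapest open site.
  S1→B 3, S2→A 5, S3→A 3, S4→B 2, S5→B 3, S6→A 3, S7→A 2, S8→B 5
  bandwidth cost 26, fixed 8 → total 34.
Compare {B}: bandwidth cost 36 + fixed 3 = 39.
Compare {A}: bandwidth cost 38 + fixed 5 = 43.

34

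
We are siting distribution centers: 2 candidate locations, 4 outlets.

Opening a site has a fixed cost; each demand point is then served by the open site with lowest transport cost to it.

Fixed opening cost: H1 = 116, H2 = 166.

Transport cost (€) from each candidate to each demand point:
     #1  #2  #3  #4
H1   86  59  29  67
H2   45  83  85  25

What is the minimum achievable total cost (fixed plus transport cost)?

357

Open {H1}: assign each demand point to its cheapest open site.
  #1→H1 86, #2→H1 59, #3→H1 29, #4→H1 67
  transport cost 241, fixed 116 → total 357.
Compare {H2}: transport cost 238 + fixed 166 = 404.
Compare {H1, H2}: transport cost 158 + fixed 282 = 440.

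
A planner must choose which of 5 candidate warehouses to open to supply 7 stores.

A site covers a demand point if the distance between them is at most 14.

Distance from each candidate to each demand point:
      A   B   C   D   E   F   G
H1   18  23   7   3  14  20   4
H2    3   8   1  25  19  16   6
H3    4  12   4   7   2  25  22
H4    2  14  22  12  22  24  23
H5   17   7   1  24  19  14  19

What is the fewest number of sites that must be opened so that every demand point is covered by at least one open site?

Coverage sets (demand points within 14 of each site):
  H1: {C, D, E, G}
  H2: {A, B, C, G}
  H3: {A, B, C, D, E}
  H4: {A, B, D}
  H5: {B, C, F}
No 2 sites suffice: every size-2 union leaves at least one demand point uncovered.
But {H1, H2, H5} covers everything, so the minimum is 3.

3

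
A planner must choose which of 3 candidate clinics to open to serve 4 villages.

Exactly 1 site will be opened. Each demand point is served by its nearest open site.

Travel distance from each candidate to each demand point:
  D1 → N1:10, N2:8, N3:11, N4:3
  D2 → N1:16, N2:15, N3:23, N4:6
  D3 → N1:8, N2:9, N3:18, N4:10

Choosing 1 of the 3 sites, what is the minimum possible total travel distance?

Open {D1}.
  N1→D1 10, N2→D1 8, N3→D1 11, N4→D1 3  ⇒ total 32.
Compare {D3}: total 45.
Compare {D2}: total 60.

32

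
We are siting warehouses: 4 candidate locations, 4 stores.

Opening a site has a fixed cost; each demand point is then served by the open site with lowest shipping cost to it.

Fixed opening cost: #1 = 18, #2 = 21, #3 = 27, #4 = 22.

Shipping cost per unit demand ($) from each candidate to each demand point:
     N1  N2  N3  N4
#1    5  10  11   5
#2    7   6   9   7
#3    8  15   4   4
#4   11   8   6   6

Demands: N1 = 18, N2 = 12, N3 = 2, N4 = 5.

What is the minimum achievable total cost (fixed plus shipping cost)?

Open {#1, #2}: assign each demand point to its cheapest open site.
  N1→#1 18×5=90, N2→#2 12×6=72, N3→#2 2×9=18, N4→#1 5×5=25
  shipping cost 205, fixed 39 → total 244.
Compare {#1, #2, #3}: shipping cost 190 + fixed 66 = 256.
Compare {#1, #2, #4}: shipping cost 199 + fixed 61 = 260.
Compare {#1, #4}: shipping cost 223 + fixed 40 = 263.
All other subsets cost ≥ 256. Minimum total cost: 244.

244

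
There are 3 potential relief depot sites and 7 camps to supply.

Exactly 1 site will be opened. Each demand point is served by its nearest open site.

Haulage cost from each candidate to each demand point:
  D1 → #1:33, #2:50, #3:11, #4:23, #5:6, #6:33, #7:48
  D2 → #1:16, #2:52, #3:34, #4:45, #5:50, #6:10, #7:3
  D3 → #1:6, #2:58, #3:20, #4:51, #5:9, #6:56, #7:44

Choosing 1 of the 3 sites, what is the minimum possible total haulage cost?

204

Open {D1}.
  #1→D1 33, #2→D1 50, #3→D1 11, #4→D1 23, #5→D1 6, #6→D1 33, #7→D1 48  ⇒ total 204.
Compare {D2}: total 210.
Compare {D3}: total 244.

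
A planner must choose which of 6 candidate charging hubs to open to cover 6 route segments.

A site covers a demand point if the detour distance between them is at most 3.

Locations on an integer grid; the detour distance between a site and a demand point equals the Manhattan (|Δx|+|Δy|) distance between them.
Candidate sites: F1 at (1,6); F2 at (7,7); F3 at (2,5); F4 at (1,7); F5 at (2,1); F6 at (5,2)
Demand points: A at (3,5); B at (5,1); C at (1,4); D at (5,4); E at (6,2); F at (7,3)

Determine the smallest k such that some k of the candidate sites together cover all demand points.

Coverage sets (demand points within 3 of each site):
  F1: {A, C}
  F2: {}
  F3: {A, C}
  F4: {C}
  F5: {B}
  F6: {B, D, E, F}
No single site covers all 6 demand points.
But {F1, F6} covers everything, so the minimum is 2.

2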